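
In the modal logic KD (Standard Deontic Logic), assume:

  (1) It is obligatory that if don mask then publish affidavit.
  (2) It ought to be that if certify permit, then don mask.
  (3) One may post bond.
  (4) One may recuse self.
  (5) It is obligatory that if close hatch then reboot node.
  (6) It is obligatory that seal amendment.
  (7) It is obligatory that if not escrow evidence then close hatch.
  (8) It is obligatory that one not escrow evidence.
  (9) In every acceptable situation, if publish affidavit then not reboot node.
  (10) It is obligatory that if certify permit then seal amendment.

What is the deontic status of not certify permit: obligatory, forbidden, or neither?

Obligatory

Premise 8 gives O(¬escrow_evidence).
With premise 7, O(¬escrow_evidence → close_hatch), the K-axiom yields O(close_hatch).
Premise 5 is O(close_hatch → reboot_node); since O(close_hatch), deontic closure gives O(reboot_node).
The contrapositive of premise 9 (O(publish_affidavit → ¬reboot_node)) is O(reboot_node → ¬publish_affidavit), and O(reboot_node) is already established, so O(¬publish_affidavit).
The contrapositive of premise 1 (O(don_mask → publish_affidavit)) is O(¬publish_affidavit → ¬don_mask), and O(¬publish_affidavit) is already established, so O(¬don_mask).
The contrapositive of premise 2 (O(certify_permit → don_mask)) is O(¬don_mask → ¬certify_permit), and O(¬don_mask) is already established, so O(¬certify_permit).
Premises 3, 4, 6, 10 do not contribute to this derivation.
Hence ¬certify_permit is obligatory.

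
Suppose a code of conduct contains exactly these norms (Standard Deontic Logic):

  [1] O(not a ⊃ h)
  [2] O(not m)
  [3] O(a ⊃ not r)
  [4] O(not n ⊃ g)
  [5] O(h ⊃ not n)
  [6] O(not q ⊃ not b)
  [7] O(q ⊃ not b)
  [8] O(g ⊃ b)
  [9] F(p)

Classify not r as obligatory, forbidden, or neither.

Premises 7 and 6 are O(q ⊃ not b) and O(not q ⊃ not b); every ideal world satisfies q or not q, so in either case not b holds — hence O(not b).
The contrapositive of premise 8 (O(g ⊃ b)) is O(not b ⊃ not g), and O(not b) is already established, so O(not g).
Premise 4, O(not n ⊃ g), contraposes to O(not g ⊃ n); with O(not g) we get O(n).
Premise 5 is O(h ⊃ not n); contrapositively O(n ⊃ not h). Since O(n) holds, K gives O(not h).
Premise 1, O(not a ⊃ h), contraposes to O(not h ⊃ a); with O(not h) we get O(a).
With premise 3, O(a ⊃ not r), the K-axiom yields O(not r).
Premises 2, 9 do not contribute to this derivation.
Hence not r is obligatory.

Obligatory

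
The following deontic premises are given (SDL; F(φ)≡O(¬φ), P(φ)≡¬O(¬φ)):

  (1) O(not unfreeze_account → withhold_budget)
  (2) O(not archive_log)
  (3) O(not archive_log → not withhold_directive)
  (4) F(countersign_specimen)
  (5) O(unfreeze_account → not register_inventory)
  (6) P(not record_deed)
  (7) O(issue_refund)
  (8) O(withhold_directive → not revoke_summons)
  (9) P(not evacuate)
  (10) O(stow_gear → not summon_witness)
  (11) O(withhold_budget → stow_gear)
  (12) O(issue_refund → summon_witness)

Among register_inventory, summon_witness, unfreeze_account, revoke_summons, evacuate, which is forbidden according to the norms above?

Premise 7 gives O(issue_refund).
Applying K to premise 12 (O(issue_refund → summon_witness)) and O(issue_refund) yields O(summon_witness).
Premise 10, O(stow_gear → not summon_witness), contraposes to O(summon_witness → not stow_gear); with O(summon_witness) we get O(not stow_gear).
Premise 11 is O(withhold_budget → stow_gear); contrapositively O(not stow_gear → not withhold_budget). Since O(not stow_gear) holds, K gives O(not withhold_budget).
Premise 1, O(not unfreeze_account → withhold_budget), contraposes to O(not withhold_budget → unfreeze_account); with O(not withhold_budget) we get O(unfreeze_account).
With premise 5, O(unfreeze_account → not register_inventory), the K-axiom yields O(not register_inventory).
So O(not register_inventory) holds, i.e. register_inventory is forbidden. None of the other listed options is forbidden under the premises.

register_inventory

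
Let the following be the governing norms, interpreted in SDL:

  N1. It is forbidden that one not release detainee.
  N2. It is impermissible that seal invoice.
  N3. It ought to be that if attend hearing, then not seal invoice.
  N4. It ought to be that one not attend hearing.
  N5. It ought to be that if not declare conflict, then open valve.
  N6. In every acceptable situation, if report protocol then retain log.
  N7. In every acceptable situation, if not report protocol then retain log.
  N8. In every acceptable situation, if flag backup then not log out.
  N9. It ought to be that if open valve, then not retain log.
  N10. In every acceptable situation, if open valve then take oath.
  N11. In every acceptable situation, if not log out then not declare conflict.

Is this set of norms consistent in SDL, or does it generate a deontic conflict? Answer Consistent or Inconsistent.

Premise 3 is O(attend_hearing → ¬seal_invoice); even if O(¬seal_invoice) held, inferring O(attend_hearing) would be affirming the consequent — invalid.
So O(attend_hearing) is not derivable, and the apparent clash with O(¬attend_hearing) does not arise.
A world satisfying every obligation exists (e.g. attend_hearing=false, declare_conflict=true, flag_backup=false, log_out=true, open_valve=false, release_detainee=true, report_protocol=false, retain_log=true, seal_invoice=false, take_oath=false); no atom is both obligatory and forbidden, so the set is consistent.

Consistent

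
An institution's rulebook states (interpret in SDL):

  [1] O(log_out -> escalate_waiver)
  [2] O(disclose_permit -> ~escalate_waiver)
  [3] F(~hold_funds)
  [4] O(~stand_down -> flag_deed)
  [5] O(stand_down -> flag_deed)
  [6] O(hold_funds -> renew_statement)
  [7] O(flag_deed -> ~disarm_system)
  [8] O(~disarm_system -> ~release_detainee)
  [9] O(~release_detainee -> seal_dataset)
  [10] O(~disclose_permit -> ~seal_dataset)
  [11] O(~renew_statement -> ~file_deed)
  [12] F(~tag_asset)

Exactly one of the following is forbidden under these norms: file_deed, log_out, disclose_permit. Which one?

log_out

By case analysis on ~stand_down: premise 4 gives O(~stand_down -> flag_deed) and premise 5 gives O(stand_down -> flag_deed), so O(flag_deed) either way.
Applying K to premise 7 (O(flag_deed -> ~disarm_system)) and O(flag_deed) yields O(~disarm_system).
From O(~disarm_system) and premise 8, O(~disarm_system -> ~release_detainee), we obtain O(~release_detainee).
Premise 9 is O(~release_detainee -> seal_dataset); since O(~release_detainee), deontic closure gives O(seal_dataset).
The contrapositive of premise 10 (O(~disclose_permit -> ~seal_dataset)) is O(seal_dataset -> disclose_permit), and O(seal_dataset) is already established, so O(disclose_permit).
With premise 2, O(disclose_permit -> ~escalate_waiver), the K-axiom yields O(~escalate_waiver).
Premise 1, O(log_out -> escalate_waiver), contraposes to O(~escalate_waiver -> ~log_out); with O(~escalate_waiver) we get O(~log_out).
So O(~log_out) holds, i.e. log_out is forbidden. None of the other listed options is forbidden under the premises.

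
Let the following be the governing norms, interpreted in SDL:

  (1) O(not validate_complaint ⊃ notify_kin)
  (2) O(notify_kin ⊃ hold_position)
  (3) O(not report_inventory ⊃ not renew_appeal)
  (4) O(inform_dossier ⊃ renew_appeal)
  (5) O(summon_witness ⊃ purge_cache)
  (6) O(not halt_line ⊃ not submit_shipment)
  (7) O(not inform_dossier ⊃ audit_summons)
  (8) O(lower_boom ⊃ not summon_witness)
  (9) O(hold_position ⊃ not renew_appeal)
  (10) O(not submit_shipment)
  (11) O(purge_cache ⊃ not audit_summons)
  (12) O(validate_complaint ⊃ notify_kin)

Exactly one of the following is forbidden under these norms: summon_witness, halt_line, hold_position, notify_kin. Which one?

Premises 1 and 12 cover both cases: O(not validate_complaint ⊃ notify_kin) and O(validate_complaint ⊃ notify_kin). Since not validate_complaint ∨ validate_complaint is a tautology, O(notify_kin) follows.
With premise 2, O(notify_kin ⊃ hold_position), the K-axiom yields O(hold_position).
Applying K to premise 9 (O(hold_position ⊃ not renew_appeal)) and O(hold_position) yields O(not renew_appeal).
The contrapositive of premise 4 (O(inform_dossier ⊃ renew_appeal)) is O(not renew_appeal ⊃ not inform_dossier), and O(not renew_appeal) is already established, so O(not inform_dossier).
With premise 7, O(not inform_dossier ⊃ audit_summons), the K-axiom yields O(audit_summons).
Premise 11 is O(purge_cache ⊃ not audit_summons); contrapositively O(audit_summons ⊃ not purge_cache). Since O(audit_summons) holds, K gives O(not purge_cache).
Premise 5, O(summon_witness ⊃ purge_cache), contraposes to O(not purge_cache ⊃ not summon_witness); with O(not purge_cache) we get O(not summon_witness).
So O(not summon_witness) holds, i.e. summon_witness is forbidden. None of the other listed options is forbidden under the premises.

summon_witness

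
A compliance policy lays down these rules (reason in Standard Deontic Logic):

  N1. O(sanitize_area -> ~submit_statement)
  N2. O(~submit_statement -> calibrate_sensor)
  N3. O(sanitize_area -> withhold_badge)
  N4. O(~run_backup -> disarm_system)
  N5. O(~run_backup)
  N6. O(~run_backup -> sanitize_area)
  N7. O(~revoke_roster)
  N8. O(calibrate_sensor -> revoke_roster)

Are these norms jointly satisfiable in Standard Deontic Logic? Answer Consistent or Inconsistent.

Inconsistent

From premise 7 we have O(~revoke_roster).
Premise 8, O(calibrate_sensor -> revoke_roster), contraposes to O(~revoke_roster -> ~calibrate_sensor); with O(~revoke_roster) we get O(~calibrate_sensor).
Premise 2 is O(~submit_statement -> calibrate_sensor); contrapositively O(~calibrate_sensor -> submit_statement). Since O(~calibrate_sensor) holds, K gives O(submit_statement).
The contrapositive of premise 1 (O(sanitize_area -> ~submit_statement)) is O(submit_statement -> ~sanitize_area), and O(submit_statement) is already established, so O(~sanitize_area).
Premise 6, O(~run_backup -> sanitize_area), contraposes to O(~sanitize_area -> run_backup); with O(~sanitize_area) we get O(run_backup).
But premise 5 directly asserts O(~run_backup).
We now have both O(run_backup) and O(~run_backup) — run_backup is simultaneously obligatory and forbidden, violating the D-axiom.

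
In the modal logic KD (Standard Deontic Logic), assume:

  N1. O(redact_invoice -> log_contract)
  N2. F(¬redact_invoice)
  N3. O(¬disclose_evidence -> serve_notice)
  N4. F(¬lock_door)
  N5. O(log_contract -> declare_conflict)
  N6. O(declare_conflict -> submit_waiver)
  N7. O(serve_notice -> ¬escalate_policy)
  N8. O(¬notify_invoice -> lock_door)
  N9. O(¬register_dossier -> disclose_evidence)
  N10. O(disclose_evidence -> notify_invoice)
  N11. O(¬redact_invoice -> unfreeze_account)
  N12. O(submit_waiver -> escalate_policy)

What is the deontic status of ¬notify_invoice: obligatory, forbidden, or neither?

Premise 2, F(¬redact_invoice), is equivalent to O(redact_invoice).
Premise 1 is O(redact_invoice -> log_contract); since O(redact_invoice), deontic closure gives O(log_contract).
Applying K to premise 5 (O(log_contract -> declare_conflict)) and O(log_contract) yields O(declare_conflict).
Premise 6 is O(declare_conflict -> submit_waiver); since O(declare_conflict), deontic closure gives O(submit_waiver).
With premise 12, O(submit_waiver -> escalate_policy), the K-axiom yields O(escalate_policy).
The contrapositive of premise 7 (O(serve_notice -> ¬escalate_policy)) is O(escalate_policy -> ¬serve_notice), and O(escalate_policy) is already established, so O(¬serve_notice).
Premise 3, O(¬disclose_evidence -> serve_notice), contraposes to O(¬serve_notice -> disclose_evidence); with O(¬serve_notice) we get O(disclose_evidence).
With premise 10, O(disclose_evidence -> notify_invoice), the K-axiom yields O(notify_invoice).
Premises 4, 8, 9, 11 do not contribute to this derivation.
Thus O(notify_invoice), which is F(¬notify_invoice): ¬notify_invoice is forbidden.

Forbidden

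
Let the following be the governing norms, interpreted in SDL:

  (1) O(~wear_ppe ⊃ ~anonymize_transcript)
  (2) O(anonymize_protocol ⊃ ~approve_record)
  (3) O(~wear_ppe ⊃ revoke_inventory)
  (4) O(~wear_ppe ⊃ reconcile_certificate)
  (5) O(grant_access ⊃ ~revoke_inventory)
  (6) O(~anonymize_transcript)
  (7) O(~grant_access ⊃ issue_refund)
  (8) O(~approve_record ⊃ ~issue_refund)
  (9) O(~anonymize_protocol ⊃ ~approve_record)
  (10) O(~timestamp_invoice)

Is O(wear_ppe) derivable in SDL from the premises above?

Yes

Premises 9 and 2 cover both cases: O(~anonymize_protocol ⊃ ~approve_record) and O(anonymize_protocol ⊃ ~approve_record). Since ~anonymize_protocol ∨ anonymize_protocol is a tautology, O(~approve_record) follows.
Applying K to premise 8 (O(~approve_record ⊃ ~issue_refund)) and O(~approve_record) yields O(~issue_refund).
Premise 7, O(~grant_access ⊃ issue_refund), contraposes to O(~issue_refund ⊃ grant_access); with O(~issue_refund) we get O(grant_access).
With premise 5, O(grant_access ⊃ ~revoke_inventory), the K-axiom yields O(~revoke_inventory).
Premise 3, O(~wear_ppe ⊃ revoke_inventory), contraposes to O(~revoke_inventory ⊃ wear_ppe); with O(~revoke_inventory) we get O(wear_ppe).
Premises 1, 4, 6, 10 do not contribute to this derivation.
So O(wear_ppe) follows.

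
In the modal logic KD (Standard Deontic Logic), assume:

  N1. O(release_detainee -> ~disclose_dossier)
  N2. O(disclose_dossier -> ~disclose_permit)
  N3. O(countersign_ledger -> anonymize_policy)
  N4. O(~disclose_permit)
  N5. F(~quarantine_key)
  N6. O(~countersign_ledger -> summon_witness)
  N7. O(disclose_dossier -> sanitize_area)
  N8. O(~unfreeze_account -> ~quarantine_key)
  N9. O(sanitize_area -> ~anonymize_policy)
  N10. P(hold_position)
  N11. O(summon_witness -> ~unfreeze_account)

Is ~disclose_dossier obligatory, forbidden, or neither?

Obligatory

Premise 5, F(~quarantine_key), is equivalent to O(quarantine_key).
Premise 8, O(~unfreeze_account -> ~quarantine_key), contraposes to O(quarantine_key -> unfreeze_account); with O(quarantine_key) we get O(unfreeze_account).
The contrapositive of premise 11 (O(summon_witness -> ~unfreeze_account)) is O(unfreeze_account -> ~summon_witness), and O(unfreeze_account) is already established, so O(~summon_witness).
Premise 6 is O(~countersign_ledger -> summon_witness); contrapositively O(~summon_witness -> countersign_ledger). Since O(~summon_witness) holds, K gives O(countersign_ledger).
Premise 3 is O(countersign_ledger -> anonymize_policy); since O(countersign_ledger), deontic closure gives O(anonymize_policy).
Premise 9 is O(sanitize_area -> ~anonymize_policy); contrapositively O(anonymize_policy -> ~sanitize_area). Since O(anonymize_policy) holds, K gives O(~sanitize_area).
Premise 7 is O(disclose_dossier -> sanitize_area); contrapositively O(~sanitize_area -> ~disclose_dossier). Since O(~sanitize_area) holds, K gives O(~disclose_dossier).
Premises 1, 2, 4, 10 do not contribute to this derivation.
Hence ~disclose_dossier is obligatory.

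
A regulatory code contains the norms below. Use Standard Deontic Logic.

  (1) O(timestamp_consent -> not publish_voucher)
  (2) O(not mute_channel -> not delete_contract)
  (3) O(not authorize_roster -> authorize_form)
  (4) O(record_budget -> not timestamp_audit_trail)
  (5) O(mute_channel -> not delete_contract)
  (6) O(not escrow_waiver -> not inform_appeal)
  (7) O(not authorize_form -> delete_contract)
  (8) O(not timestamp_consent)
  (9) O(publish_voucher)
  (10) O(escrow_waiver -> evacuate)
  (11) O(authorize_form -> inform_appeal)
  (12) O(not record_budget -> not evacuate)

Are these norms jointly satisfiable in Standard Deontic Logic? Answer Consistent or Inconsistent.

Consistent

Premise 1 is O(timestamp_consent -> not publish_voucher), but O(timestamp_consent) is not derivable from the premises, so it does not yield O(not publish_voucher).
So O(not publish_voucher) is not derivable, and the apparent clash with O(publish_voucher) does not arise.
A world satisfying every obligation exists (e.g. authorize_form=true, authorize_roster=false, delete_contract=false, escrow_waiver=true, evacuate=true, inform_appeal=true, mute_channel=false, publish_voucher=true, record_budget=true, timestamp_audit_trail=false, timestamp_consent=false); no atom is both obligatory and forbidden, so the set is consistent.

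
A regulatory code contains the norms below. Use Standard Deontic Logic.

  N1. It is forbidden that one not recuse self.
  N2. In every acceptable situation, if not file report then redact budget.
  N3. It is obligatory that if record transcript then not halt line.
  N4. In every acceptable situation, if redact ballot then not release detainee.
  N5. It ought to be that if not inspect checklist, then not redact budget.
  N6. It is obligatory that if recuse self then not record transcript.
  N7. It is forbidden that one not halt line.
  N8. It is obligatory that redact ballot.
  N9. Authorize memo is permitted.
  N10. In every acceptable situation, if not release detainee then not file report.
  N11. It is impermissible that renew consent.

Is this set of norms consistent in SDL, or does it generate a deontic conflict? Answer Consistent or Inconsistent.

Premise 3 is O(record_transcript → ¬halt_line), but O(record_transcript) is not derivable from the premises, so it does not yield O(¬halt_line).
So O(¬halt_line) is not derivable, and the apparent clash with O(halt_line) does not arise.
A world satisfying every obligation exists (e.g. authorize_memo=false, file_report=false, halt_line=true, inspect_checklist=true, record_transcript=false, recuse_self=true, redact_ballot=true, redact_budget=true, release_detainee=false, renew_consent=false); no atom is both obligatory and forbidden, so the set is consistent.

Consistent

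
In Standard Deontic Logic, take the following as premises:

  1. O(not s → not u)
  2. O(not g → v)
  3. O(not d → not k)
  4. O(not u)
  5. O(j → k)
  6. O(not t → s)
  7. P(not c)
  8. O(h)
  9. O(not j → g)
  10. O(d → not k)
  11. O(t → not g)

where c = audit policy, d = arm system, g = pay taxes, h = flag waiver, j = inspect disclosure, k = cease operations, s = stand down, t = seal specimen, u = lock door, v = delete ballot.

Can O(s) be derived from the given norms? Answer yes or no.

Yes

Premises 3 and 10 are O(not d → not k) and O(d → not k); every ideal world satisfies not d or d, so in either case not k holds — hence O(not k).
Premise 5, O(j → k), contraposes to O(not k → not j); with O(not k) we get O(not j).
Premise 9 is O(not j → g); since O(not j), deontic closure gives O(g).
The contrapositive of premise 11 (O(t → not g)) is O(g → not t), and O(g) is already established, so O(not t).
Premise 6 is O(not t → s); since O(not t), deontic closure gives O(s).
Premises 1, 2, 4, 7, 8 do not contribute to this derivation.
So O(s) follows.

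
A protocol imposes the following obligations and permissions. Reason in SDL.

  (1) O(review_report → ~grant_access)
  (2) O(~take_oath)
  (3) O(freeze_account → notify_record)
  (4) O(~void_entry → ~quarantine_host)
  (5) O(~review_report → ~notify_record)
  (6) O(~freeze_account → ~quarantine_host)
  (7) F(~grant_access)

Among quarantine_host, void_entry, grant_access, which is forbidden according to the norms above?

F(~grant_access) at premise 7 means O(grant_access).
Premise 1 is O(review_report → ~grant_access); contrapositively O(grant_access → ~review_report). Since O(grant_access) holds, K gives O(~review_report).
Applying K to premise 5 (O(~review_report → ~notify_record)) and O(~review_report) yields O(~notify_record).
Premise 3, O(freeze_account → notify_record), contraposes to O(~notify_record → ~freeze_account); with O(~notify_record) we get O(~freeze_account).
Applying K to premise 6 (O(~freeze_account → ~quarantine_host)) and O(~freeze_account) yields O(~quarantine_host).
So O(~quarantine_host) holds, i.e. quarantine_host is forbidden. None of the other listed options is forbidden under the premises.

quarantine_host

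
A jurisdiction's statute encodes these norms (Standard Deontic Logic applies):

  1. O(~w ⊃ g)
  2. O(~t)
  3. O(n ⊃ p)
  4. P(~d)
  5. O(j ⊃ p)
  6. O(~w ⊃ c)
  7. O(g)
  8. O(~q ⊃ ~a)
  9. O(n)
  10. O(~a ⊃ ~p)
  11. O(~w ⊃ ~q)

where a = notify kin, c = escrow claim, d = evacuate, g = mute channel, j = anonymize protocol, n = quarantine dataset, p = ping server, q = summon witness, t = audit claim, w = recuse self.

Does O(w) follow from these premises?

Premise 9 gives O(n).
From O(n) and premise 3, O(n ⊃ p), we obtain O(p).
Premise 10, O(~a ⊃ ~p), contraposes to O(p ⊃ a); with O(p) we get O(a).
The contrapositive of premise 8 (O(~q ⊃ ~a)) is O(a ⊃ q), and O(a) is already established, so O(q).
Premise 11, O(~w ⊃ ~q), contraposes to O(q ⊃ w); with O(q) we get O(w).
Premises 1, 2, 4, 5, 6, 7 do not contribute to this derivation.
So O(w) follows.

Yes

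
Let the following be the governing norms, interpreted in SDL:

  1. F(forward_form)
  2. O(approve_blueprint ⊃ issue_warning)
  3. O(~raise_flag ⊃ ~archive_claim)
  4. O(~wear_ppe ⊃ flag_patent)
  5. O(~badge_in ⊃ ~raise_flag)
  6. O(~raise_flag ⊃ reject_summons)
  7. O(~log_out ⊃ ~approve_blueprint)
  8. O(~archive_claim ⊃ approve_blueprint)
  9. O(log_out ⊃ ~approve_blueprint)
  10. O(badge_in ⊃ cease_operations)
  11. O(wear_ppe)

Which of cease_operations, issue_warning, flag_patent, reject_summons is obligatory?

cease_operations

Premises 9 and 7 cover both cases: O(log_out ⊃ ~approve_blueprint) and O(~log_out ⊃ ~approve_blueprint). Since log_out ∨ ~log_out is a tautology, O(~approve_blueprint) follows.
Premise 8, O(~archive_claim ⊃ approve_blueprint), contraposes to O(~approve_blueprint ⊃ archive_claim); with O(~approve_blueprint) we get O(archive_claim).
Premise 3, O(~raise_flag ⊃ ~archive_claim), contraposes to O(archive_claim ⊃ raise_flag); with O(archive_claim) we get O(raise_flag).
The contrapositive of premise 5 (O(~badge_in ⊃ ~raise_flag)) is O(raise_flag ⊃ badge_in), and O(raise_flag) is already established, so O(badge_in).
With premise 10, O(badge_in ⊃ cease_operations), the K-axiom yields O(cease_operations).
So O(cease_operations) holds — cease_operations is obligatory. None of the other listed options is made obligatory by any chain of premises.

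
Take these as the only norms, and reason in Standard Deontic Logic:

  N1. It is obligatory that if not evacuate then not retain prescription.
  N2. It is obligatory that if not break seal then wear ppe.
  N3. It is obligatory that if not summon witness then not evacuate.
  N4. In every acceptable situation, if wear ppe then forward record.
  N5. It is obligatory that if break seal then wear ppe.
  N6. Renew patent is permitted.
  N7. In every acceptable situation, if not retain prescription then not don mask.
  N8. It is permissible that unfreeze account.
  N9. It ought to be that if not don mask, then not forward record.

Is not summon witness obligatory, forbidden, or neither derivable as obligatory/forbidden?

Premises 2 and 5 are O(¬break_seal → wear_ppe) and O(break_seal → wear_ppe); every ideal world satisfies ¬break_seal or break_seal, so in either case wear_ppe holds — hence O(wear_ppe).
Premise 4 is O(wear_ppe → forward_record); since O(wear_ppe), deontic closure gives O(forward_record).
Premise 9, O(¬don_mask → ¬forward_record), contraposes to O(forward_record → don_mask); with O(forward_record) we get O(don_mask).
Premise 7, O(¬retain_prescription → ¬don_mask), contraposes to O(don_mask → retain_prescription); with O(don_mask) we get O(retain_prescription).
Premise 1, O(¬evacuate → ¬retain_prescription), contraposes to O(retain_prescription → evacuate); with O(retain_prescription) we get O(evacuate).
Premise 3, O(¬summon_witness → ¬evacuate), contraposes to O(evacuate → summon_witness); with O(evacuate) we get O(summon_witness).
Premises 6, 8 do not contribute to this derivation.
Thus O(summon_witness), which is F(¬summon_witness): ¬summon_witness is forbidden.

Forbidden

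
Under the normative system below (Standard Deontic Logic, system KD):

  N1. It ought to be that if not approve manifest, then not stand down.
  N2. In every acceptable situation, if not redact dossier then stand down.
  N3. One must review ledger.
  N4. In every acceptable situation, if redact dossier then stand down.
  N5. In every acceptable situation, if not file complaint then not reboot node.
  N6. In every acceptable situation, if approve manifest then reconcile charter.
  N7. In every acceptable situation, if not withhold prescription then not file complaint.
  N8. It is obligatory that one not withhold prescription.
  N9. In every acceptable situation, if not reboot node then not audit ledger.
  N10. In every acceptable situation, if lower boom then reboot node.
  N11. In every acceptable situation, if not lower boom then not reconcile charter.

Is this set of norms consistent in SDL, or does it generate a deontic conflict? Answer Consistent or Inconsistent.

Inconsistent

By case analysis on ¬redact_dossier: premise 2 gives O(¬redact_dossier → stand_down) and premise 4 gives O(redact_dossier → stand_down), so O(stand_down) either way.
Premise 1 is O(¬approve_manifest → ¬stand_down); contrapositively O(stand_down → approve_manifest). Since O(stand_down) holds, K gives O(approve_manifest).
Premise 6 is O(approve_manifest → reconcile_charter); since O(approve_manifest), deontic closure gives O(reconcile_charter).
The contrapositive of premise 11 (O(¬lower_boom → ¬reconcile_charter)) is O(reconcile_charter → lower_boom), and O(reconcile_charter) is already established, so O(lower_boom).
From O(lower_boom) and premise 10, O(lower_boom → reboot_node), we obtain O(reboot_node).
The contrapositive of premise 5 (O(¬file_complaint → ¬reboot_node)) is O(reboot_node → file_complaint), and O(reboot_node) is already established, so O(file_complaint).
Premise 7, O(¬withhold_prescription → ¬file_complaint), contraposes to O(file_complaint → withhold_prescription); with O(file_complaint) we get O(withhold_prescription).
Yet premise 8 states O(¬withhold_prescription).
We now have both O(withhold_prescription) and O(¬withhold_prescription) — withhold_prescription is simultaneously obligatory and forbidden, violating the D-axiom.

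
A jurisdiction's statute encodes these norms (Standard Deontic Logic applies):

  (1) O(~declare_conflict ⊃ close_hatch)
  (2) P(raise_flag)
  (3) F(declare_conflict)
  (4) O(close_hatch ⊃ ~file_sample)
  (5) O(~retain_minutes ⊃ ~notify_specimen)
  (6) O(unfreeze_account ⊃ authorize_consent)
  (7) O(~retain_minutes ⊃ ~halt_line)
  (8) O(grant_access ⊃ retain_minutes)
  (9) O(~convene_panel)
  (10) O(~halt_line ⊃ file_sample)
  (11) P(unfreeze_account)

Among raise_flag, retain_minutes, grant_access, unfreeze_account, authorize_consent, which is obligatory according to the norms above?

retain_minutes

Premise 3, F(declare_conflict), is equivalent to O(~declare_conflict).
Premise 1 is O(~declare_conflict ⊃ close_hatch); since O(~declare_conflict), deontic closure gives O(close_hatch).
Premise 4 is O(close_hatch ⊃ ~file_sample); since O(close_hatch), deontic closure gives O(~file_sample).
Premise 10 is O(~halt_line ⊃ file_sample); contrapositively O(~file_sample ⊃ halt_line). Since O(~file_sample) holds, K gives O(halt_line).
The contrapositive of premise 7 (O(~retain_minutes ⊃ ~halt_line)) is O(halt_line ⊃ retain_minutes), and O(halt_line) is already established, so O(retain_minutes).
So O(retain_minutes) holds — retain_minutes is obligatory. None of the other listed options is made obligatory by any chain of premises.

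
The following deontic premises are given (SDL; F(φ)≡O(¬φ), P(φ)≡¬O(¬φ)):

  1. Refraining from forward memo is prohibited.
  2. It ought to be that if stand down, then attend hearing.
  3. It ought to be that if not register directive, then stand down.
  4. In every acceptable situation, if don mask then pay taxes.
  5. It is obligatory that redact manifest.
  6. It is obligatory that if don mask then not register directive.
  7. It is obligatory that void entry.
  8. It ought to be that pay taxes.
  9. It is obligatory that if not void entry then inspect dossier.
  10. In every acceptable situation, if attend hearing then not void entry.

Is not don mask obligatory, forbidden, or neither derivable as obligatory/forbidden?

Obligatory

Premise 7 gives O(void_entry).
Premise 10 is O(attend_hearing → ¬void_entry); contrapositively O(void_entry → ¬attend_hearing). Since O(void_entry) holds, K gives O(¬attend_hearing).
Premise 2, O(stand_down → attend_hearing), contraposes to O(¬attend_hearing → ¬stand_down); with O(¬attend_hearing) we get O(¬stand_down).
Premise 3 is O(¬register_directive → stand_down); contrapositively O(¬stand_down → register_directive). Since O(¬stand_down) holds, K gives O(register_directive).
Premise 6, O(don_mask → ¬register_directive), contraposes to O(register_directive → ¬don_mask); with O(register_directive) we get O(¬don_mask).
Premises 1, 4, 5, 8, 9 do not contribute to this derivation.
Hence ¬don_mask is obligatory.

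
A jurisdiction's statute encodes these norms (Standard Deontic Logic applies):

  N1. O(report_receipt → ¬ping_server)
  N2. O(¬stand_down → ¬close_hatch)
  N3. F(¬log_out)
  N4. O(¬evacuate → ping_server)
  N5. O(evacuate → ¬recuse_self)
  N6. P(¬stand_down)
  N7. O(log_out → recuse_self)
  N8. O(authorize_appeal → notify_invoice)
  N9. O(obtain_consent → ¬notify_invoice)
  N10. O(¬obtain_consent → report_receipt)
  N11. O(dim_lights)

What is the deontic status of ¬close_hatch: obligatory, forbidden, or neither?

Premise 2 is O(¬stand_down → ¬close_hatch), but O(¬stand_down) is not derivable from the premises (the permission P(¬stand_down) asserts only ¬O(stand_down), not O(¬stand_down)), so it does not yield O(¬close_hatch).
No premise or chain of K-axiom applications forces O(¬close_hatch), and none forces O(close_hatch). So ¬close_hatch is neither obligatory nor forbidden under these norms.

Neither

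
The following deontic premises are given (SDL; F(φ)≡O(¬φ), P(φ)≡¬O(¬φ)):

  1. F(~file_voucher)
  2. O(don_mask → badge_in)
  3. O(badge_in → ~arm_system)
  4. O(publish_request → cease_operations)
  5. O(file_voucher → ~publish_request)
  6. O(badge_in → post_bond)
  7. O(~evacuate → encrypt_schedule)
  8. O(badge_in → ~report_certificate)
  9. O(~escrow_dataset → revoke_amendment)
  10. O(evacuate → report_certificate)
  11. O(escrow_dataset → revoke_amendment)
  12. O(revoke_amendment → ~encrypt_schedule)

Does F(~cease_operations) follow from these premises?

No

Premise 4 is O(publish_request → cease_operations), but O(publish_request) is not derivable from the premises, so it does not yield O(cease_operations).
No other premise forces O(cease_operations). An ideal world satisfying every premise can still have ~cease_operations true, so F(~cease_operations) is not derivable.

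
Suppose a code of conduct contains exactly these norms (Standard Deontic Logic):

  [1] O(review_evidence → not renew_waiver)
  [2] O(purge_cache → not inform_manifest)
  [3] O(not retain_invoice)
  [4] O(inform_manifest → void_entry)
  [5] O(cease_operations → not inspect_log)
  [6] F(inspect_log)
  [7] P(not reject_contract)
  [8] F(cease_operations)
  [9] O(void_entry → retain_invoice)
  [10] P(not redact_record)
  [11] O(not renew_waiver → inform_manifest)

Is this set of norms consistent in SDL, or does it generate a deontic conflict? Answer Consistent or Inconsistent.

Consistent

Premise 5 is O(cease_operations → not inspect_log); even if O(not inspect_log) held, inferring O(cease_operations) would be affirming the consequent — invalid.
So O(cease_operations) is not derivable, and the apparent clash with O(not cease_operations) does not arise.
A world satisfying every obligation exists (e.g. cease_operations=false, inform_manifest=false, inspect_log=false, purge_cache=false, redact_record=false, reject_contract=false, renew_waiver=true, retain_invoice=false, review_evidence=false, void_entry=false); no atom is both obligatory and forbidden, so the set is consistent.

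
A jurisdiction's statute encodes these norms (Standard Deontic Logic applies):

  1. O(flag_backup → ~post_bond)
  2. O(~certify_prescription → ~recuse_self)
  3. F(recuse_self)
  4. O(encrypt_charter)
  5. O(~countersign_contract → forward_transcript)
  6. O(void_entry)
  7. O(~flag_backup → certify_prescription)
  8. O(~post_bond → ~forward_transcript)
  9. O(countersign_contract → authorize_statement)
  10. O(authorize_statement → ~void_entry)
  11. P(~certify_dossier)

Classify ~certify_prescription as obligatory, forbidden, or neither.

Forbidden

Premise 6 gives O(void_entry).
The contrapositive of premise 10 (O(authorize_statement → ~void_entry)) is O(void_entry → ~authorize_statement), and O(void_entry) is already established, so O(~authorize_statement).
Premise 9, O(countersign_contract → authorize_statement), contraposes to O(~authorize_statement → ~countersign_contract); with O(~authorize_statement) we get O(~countersign_contract).
Premise 5 is O(~countersign_contract → forward_transcript); since O(~countersign_contract), deontic closure gives O(forward_transcript).
The contrapositive of premise 8 (O(~post_bond → ~forward_transcript)) is O(forward_transcript → post_bond), and O(forward_transcript) is already established, so O(post_bond).
Premise 1, O(flag_backup → ~post_bond), contraposes to O(post_bond → ~flag_backup); with O(post_bond) we get O(~flag_backup).
From O(~flag_backup) and premise 7, O(~flag_backup → certify_prescription), we obtain O(certify_prescription).
Premises 2, 3, 4, 11 do not contribute to this derivation.
Thus O(certify_prescription), which is F(~certify_prescription): ~certify_prescription is forbidden.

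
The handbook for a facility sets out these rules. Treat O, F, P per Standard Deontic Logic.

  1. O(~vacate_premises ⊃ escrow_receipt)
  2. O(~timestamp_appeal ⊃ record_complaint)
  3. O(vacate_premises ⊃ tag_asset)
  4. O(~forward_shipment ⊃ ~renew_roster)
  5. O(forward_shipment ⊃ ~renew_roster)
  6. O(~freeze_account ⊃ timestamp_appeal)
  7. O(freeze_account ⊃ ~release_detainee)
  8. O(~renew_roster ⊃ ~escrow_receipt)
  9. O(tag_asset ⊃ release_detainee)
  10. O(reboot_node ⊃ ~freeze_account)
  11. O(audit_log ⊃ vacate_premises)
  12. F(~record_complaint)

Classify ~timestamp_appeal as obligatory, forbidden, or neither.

Forbidden

Premises 4 and 5 are O(~forward_shipment ⊃ ~renew_roster) and O(forward_shipment ⊃ ~renew_roster); every ideal world satisfies ~forward_shipment or forward_shipment, so in either case ~renew_roster holds — hence O(~renew_roster).
From O(~renew_roster) and premise 8, O(~renew_roster ⊃ ~escrow_receipt), we obtain O(~escrow_receipt).
The contrapositive of premise 1 (O(~vacate_premises ⊃ escrow_receipt)) is O(~escrow_receipt ⊃ vacate_premises), and O(~escrow_receipt) is already established, so O(vacate_premises).
Premise 3 is O(vacate_premises ⊃ tag_asset); since O(vacate_premises), deontic closure gives O(tag_asset).
With premise 9, O(tag_asset ⊃ release_detainee), the K-axiom yields O(release_detainee).
Premise 7, O(freeze_account ⊃ ~release_detainee), contraposes to O(release_detainee ⊃ ~freeze_account); with O(release_detainee) we get O(~freeze_account).
With premise 6, O(~freeze_account ⊃ timestamp_appeal), the K-axiom yields O(timestamp_appeal).
Premises 2, 10, 11, 12 do not contribute to this derivation.
Thus O(timestamp_appeal), which is F(~timestamp_appeal): ~timestamp_appeal is forbidden.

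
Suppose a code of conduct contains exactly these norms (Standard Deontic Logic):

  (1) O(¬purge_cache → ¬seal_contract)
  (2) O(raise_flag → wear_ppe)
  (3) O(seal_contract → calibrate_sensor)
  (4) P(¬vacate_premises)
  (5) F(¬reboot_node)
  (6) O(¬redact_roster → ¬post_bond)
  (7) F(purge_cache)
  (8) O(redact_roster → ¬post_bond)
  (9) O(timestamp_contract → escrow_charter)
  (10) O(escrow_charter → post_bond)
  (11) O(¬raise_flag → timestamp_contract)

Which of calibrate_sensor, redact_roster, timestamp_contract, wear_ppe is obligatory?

wear_ppe

By case analysis on redact_roster: premise 8 gives O(redact_roster → ¬post_bond) and premise 6 gives O(¬redact_roster → ¬post_bond), so O(¬post_bond) either way.
The contrapositive of premise 10 (O(escrow_charter → post_bond)) is O(¬post_bond → ¬escrow_charter), and O(¬post_bond) is already established, so O(¬escrow_charter).
Premise 9, O(timestamp_contract → escrow_charter), contraposes to O(¬escrow_charter → ¬timestamp_contract); with O(¬escrow_charter) we get O(¬timestamp_contract).
Premise 11 is O(¬raise_flag → timestamp_contract); contrapositively O(¬timestamp_contract → raise_flag). Since O(¬timestamp_contract) holds, K gives O(raise_flag).
With premise 2, O(raise_flag → wear_ppe), the K-axiom yields O(wear_ppe).
So O(wear_ppe) holds — wear_ppe is obligatory. None of the other listed options is made obligatory by any chain of premises.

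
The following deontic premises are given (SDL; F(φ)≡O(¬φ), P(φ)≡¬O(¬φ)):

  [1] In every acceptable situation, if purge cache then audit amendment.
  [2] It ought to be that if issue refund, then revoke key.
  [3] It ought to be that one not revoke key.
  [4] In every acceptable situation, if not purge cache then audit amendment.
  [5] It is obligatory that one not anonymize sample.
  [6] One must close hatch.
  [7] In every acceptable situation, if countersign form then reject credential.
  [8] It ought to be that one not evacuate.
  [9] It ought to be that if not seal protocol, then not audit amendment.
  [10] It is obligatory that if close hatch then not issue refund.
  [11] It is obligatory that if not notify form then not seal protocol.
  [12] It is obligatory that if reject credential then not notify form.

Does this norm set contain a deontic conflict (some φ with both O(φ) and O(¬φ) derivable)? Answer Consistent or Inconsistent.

Consistent

Premise 2 is O(issue_refund → revoke_key), but O(issue_refund) is not derivable from the premises, so it does not yield O(revoke_key).
So O(revoke_key) is not derivable, and the apparent clash with O(¬revoke_key) does not arise.
A world satisfying every obligation exists (e.g. anonymize_sample=false, audit_amendment=true, close_hatch=true, countersign_form=false, evacuate=false, issue_refund=false, notify_form=true, purge_cache=false, reject_credential=false, revoke_key=false, seal_protocol=true); no atom is both obligatory and forbidden, so the set is consistent.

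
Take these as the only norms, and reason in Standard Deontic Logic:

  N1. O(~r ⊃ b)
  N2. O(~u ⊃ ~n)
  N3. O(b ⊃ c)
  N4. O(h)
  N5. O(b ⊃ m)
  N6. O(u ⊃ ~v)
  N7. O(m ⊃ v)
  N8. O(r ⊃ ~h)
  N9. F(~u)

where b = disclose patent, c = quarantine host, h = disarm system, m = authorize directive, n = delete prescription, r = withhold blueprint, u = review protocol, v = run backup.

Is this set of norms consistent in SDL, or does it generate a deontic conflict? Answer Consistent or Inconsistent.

Inconsistent

Premise 9, F(~u), is equivalent to O(u).
With premise 6, O(u ⊃ ~v), the K-axiom yields O(~v).
The contrapositive of premise 7 (O(m ⊃ v)) is O(~v ⊃ ~m), and O(~v) is already established, so O(~m).
The contrapositive of premise 5 (O(b ⊃ m)) is O(~m ⊃ ~b), and O(~m) is already established, so O(~b).
Premise 1, O(~r ⊃ b), contraposes to O(~b ⊃ r); with O(~b) we get O(r).
From O(r) and premise 8, O(r ⊃ ~h), we obtain O(~h).
However, premise 4 gives O(h).
We now have both O(~h) and O(h) — h is simultaneously obligatory and forbidden, violating the D-axiom.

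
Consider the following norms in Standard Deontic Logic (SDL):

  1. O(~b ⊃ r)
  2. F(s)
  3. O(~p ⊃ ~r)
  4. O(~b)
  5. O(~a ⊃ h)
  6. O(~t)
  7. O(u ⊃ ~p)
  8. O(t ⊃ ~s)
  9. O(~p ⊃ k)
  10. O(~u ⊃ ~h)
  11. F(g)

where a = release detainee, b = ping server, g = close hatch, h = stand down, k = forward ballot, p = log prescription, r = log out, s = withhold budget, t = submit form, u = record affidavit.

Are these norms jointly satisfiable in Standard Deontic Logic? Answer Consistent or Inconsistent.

Consistent

Premise 8 is O(t ⊃ ~s); even if O(~s) held, inferring O(t) would be affirming the consequent — invalid.
So O(t) is not derivable, and the apparent clash with O(~t) does not arise.
A world satisfying every obligation exists (e.g. a=true, b=false, g=false, h=false, k=false, p=true, r=true, s=false, t=false, u=false); no atom is both obligatory and forbidden, so the set is consistent.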